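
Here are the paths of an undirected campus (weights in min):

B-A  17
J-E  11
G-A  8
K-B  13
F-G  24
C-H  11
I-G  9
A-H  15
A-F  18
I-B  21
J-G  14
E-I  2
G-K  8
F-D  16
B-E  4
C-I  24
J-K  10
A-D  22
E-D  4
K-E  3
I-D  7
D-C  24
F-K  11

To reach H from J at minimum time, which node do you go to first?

Enumerating some paths:
J - K - G - A - H: 10+8+8+15 = 41
J - G - A - H: 14+8+15 = 37
J - E - K - G - A - H: 11+3+8+8+15 = 45
The minimum is 37 min via J - G - A - H.
So from J the first move is to G.

G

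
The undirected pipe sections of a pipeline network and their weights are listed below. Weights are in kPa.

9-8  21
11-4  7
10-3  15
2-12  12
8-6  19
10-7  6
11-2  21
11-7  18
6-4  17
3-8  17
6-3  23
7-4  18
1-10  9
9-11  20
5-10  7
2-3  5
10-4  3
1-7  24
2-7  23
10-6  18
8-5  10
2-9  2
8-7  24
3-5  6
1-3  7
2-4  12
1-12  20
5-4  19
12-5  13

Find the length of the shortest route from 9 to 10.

Candidate routes:
9 - 2 - 3 - 10: 2+5+15 = 22
9 - 2 - 3 - 5 - 10: 2+5+6+7 = 20
9 - 2 - 3 - 1 - 10: 2+5+7+9 = 23
9 - 2 - 4 - 10: 2+12+3 = 17
The minimum is 17 kPa via 9 - 2 - 4 - 10.

17 kPa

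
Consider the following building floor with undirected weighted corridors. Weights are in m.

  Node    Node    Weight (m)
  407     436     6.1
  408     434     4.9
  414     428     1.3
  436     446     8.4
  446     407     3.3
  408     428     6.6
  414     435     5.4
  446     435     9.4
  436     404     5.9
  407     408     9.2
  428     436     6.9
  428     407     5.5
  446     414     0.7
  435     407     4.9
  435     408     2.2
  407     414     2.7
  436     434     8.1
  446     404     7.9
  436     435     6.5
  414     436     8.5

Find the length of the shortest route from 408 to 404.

14.6 m

Shortest distances from 408:
408: 0
435: 2.2  (via 408)
434: 4.9  (via 408)
428: 6.6  (via 408)
407: 7.1  (via 435)
414: 7.6  (via 435)
446: 8.3  (via 414)
436: 8.7  (via 435)
404: 14.6  (via 436)
Shortest route: 408 → 435 → 436 → 404 = 14.6 m.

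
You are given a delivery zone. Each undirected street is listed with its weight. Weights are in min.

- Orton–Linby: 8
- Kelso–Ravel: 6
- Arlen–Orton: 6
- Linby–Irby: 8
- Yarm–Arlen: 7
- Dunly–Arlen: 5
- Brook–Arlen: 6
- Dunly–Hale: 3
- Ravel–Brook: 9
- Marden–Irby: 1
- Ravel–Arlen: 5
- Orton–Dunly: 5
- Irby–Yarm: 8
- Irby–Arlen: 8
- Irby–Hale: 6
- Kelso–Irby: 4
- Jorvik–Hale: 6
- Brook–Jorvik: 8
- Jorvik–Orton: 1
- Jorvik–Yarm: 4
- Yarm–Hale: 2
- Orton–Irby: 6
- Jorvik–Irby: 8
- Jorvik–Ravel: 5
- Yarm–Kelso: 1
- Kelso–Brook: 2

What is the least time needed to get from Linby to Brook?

Settle nodes by increasing distance from Linby:
Linby: 0
Orton: 8  (via Linby)
Irby: 8  (via Linby)
Jorvik: 9  (via Orton)
Marden: 9  (via Irby)
Kelso: 12  (via Irby)
Yarm: 13  (via Jorvik)
Dunly: 13  (via Orton)
Brook: 14  (via Kelso)
Shortest route: Linby–Irby–Kelso–Brook = 14 min.

14 min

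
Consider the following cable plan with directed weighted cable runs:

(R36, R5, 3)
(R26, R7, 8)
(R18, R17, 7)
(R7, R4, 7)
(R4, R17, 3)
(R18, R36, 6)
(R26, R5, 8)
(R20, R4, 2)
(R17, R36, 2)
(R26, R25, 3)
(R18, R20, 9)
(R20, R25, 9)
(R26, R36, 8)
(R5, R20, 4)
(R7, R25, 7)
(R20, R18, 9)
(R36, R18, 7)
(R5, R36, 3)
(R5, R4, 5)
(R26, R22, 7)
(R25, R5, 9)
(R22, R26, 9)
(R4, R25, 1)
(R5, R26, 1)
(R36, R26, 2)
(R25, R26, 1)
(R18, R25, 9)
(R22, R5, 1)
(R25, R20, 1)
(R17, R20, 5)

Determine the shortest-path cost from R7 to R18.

17

Shortest distances from R7:
R7: 0
R4: 7  (via R7)
R25: 7  (via R7)
R26: 8  (via R25)
R20: 8  (via R25)
R17: 10  (via R4)
R36: 12  (via R17)
R22: 15  (via R26)
R5: 15  (via R36)
R18: 17  (via R20)
Shortest route: R7–R25–R20–R18 = 17.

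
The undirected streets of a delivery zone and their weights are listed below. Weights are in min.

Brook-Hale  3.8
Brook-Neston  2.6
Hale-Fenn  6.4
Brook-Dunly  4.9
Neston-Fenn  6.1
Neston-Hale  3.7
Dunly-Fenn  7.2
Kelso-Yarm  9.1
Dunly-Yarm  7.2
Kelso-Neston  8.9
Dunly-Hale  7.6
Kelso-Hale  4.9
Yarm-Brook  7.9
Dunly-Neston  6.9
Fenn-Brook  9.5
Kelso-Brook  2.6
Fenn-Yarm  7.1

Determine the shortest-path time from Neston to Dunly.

6.9 min

Enumerating some paths:
Neston - Dunly: 6.9 = 6.9
Neston - Brook - Dunly: 2.6+4.9 = 7.5
Neston - Hale - Dunly: 3.7+7.6 = 11.3
The minimum is 6.9 min via Neston - Dunly.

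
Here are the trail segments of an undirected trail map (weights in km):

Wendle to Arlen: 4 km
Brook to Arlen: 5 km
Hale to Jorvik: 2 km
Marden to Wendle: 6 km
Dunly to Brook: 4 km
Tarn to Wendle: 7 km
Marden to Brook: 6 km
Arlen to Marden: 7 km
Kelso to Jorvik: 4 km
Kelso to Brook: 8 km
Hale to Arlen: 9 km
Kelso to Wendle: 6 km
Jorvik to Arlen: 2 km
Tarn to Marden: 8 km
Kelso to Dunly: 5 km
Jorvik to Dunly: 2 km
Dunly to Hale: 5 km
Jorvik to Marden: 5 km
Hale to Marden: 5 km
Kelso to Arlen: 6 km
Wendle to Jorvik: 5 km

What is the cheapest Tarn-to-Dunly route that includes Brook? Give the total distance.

18 km

Shortest Tarn→Brook: Tarn → Marden → Brook = 14
Shortest Brook→Dunly: Brook → Dunly = 4
Total via Brook: 14 + 4 = 18 km.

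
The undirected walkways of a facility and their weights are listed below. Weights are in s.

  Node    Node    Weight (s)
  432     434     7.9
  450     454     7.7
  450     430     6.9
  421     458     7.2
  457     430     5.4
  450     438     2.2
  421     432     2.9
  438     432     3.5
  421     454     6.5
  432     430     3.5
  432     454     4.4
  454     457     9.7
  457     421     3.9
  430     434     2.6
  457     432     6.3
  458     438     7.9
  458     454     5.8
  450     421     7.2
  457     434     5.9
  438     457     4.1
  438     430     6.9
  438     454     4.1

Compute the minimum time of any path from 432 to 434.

6.1 s

Candidate routes:
432 - 434: 7.9 = 7.9
432 - 430 - 434: 3.5+2.6 = 6.1
432 - 457 - 434: 6.3+5.9 = 12.2
432 - 421 - 457 - 434: 2.9+3.9+5.9 = 12.7
Cheapest is 432 - 430 - 434 at 6.1 s.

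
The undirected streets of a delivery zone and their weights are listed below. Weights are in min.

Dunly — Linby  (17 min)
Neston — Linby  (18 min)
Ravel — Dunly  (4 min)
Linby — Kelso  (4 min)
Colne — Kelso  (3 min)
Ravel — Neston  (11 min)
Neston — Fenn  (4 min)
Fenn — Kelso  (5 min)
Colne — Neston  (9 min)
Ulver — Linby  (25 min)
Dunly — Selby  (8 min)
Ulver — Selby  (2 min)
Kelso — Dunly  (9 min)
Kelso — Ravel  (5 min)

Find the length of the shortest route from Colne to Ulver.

Shortest distances from Colne:
Colne: 0
Kelso: 3  (via Colne)
Linby: 7  (via Kelso)
Ravel: 8  (via Kelso)
Fenn: 8  (via Kelso)
Neston: 9  (via Colne)
Dunly: 12  (via Kelso)
Selby: 20  (via Dunly)
Ulver: 22  (via Selby)
Shortest route: Colne → Kelso → Dunly → Selby → Ulver = 22 min.

22 min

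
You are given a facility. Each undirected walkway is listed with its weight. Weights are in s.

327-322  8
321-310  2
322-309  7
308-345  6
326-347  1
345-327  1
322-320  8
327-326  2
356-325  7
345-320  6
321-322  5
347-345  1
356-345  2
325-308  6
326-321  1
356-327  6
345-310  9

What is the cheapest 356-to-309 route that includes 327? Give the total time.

Shortest 356→327: 356 → 345 → 327 = 3
Shortest 327→309: 327 → 322 → 309 = 15
Total via 327: 3 + 15 = 18 s.

18 s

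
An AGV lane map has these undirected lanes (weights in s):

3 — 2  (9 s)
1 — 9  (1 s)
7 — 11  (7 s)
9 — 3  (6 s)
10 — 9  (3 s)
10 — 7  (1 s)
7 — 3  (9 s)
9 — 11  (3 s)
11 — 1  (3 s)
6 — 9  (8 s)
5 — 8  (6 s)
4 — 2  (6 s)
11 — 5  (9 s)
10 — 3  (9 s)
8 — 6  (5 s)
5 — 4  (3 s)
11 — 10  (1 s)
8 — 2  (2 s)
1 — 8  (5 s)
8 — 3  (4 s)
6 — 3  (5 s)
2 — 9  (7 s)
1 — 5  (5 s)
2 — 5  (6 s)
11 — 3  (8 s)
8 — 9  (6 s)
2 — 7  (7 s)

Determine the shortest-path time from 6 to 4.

13 s

Running Dijkstra from 6:
6: 0
3: 5  (via 6)
8: 5  (via 6)
2: 7  (via 8)
9: 8  (via 6)
1: 9  (via 9)
5: 11  (via 8)
10: 11  (via 9)
11: 11  (via 9)
7: 12  (via 10)
4: 13  (via 2)
Shortest route: 6 → 8 → 2 → 4 = 13 s.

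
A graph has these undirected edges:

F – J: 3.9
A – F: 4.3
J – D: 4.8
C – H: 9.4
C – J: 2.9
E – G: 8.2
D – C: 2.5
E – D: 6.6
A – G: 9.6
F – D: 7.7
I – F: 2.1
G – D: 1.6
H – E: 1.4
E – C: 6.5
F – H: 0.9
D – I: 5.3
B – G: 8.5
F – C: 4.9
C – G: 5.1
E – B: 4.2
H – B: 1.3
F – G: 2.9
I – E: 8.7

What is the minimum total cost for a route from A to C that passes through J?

Shortest A→J: A–F–J = 8.2
Shortest J→C: J–C = 2.9
Total via J: 8.2 + 2.9 = 11.1.

11.1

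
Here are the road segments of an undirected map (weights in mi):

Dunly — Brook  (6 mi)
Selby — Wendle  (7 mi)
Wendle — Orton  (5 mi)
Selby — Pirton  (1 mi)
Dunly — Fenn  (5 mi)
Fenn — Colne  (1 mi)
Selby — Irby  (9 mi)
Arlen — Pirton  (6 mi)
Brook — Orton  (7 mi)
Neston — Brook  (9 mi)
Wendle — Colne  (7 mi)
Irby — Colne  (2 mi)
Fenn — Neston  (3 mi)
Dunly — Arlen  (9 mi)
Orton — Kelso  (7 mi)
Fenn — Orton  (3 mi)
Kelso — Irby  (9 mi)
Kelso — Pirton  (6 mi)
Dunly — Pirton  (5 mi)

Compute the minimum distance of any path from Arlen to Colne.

Compare a few routes:
Arlen–Pirton–Dunly–Fenn–Colne: 6+5+5+1 = 17
Arlen–Dunly–Fenn–Colne: 9+5+1 = 15
Arlen–Pirton–Selby–Wendle–Colne: 6+1+7+7 = 21
Arlen–Pirton–Selby–Irby–Colne: 6+1+9+2 = 18
The minimum is 15 mi via Arlen–Dunly–Fenn–Colne.

15 mi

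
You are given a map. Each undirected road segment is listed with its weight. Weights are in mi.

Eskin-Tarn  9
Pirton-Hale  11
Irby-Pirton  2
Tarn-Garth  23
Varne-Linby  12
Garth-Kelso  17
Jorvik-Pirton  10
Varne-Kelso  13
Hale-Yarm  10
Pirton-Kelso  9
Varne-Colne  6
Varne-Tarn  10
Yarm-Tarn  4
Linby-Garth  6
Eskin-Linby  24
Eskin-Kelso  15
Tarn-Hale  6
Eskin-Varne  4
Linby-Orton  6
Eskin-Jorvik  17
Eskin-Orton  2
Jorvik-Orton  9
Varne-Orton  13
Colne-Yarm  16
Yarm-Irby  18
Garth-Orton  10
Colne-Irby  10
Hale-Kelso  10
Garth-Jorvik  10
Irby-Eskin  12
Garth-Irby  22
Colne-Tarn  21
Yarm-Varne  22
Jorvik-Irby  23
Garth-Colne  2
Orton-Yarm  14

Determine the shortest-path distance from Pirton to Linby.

20 mi

Shortest distances from Pirton:
Pirton: 0
Irby: 2  (via Pirton)
Kelso: 9  (via Pirton)
Jorvik: 10  (via Pirton)
Hale: 11  (via Pirton)
Colne: 12  (via Irby)
Garth: 14  (via Colne)
Eskin: 14  (via Irby)
Orton: 16  (via Eskin)
Tarn: 17  (via Hale)
Varne: 18  (via Colne)
Yarm: 20  (via Irby)
Linby: 20  (via Garth)
Shortest route: Pirton → Irby → Colne → Garth → Linby = 20 mi.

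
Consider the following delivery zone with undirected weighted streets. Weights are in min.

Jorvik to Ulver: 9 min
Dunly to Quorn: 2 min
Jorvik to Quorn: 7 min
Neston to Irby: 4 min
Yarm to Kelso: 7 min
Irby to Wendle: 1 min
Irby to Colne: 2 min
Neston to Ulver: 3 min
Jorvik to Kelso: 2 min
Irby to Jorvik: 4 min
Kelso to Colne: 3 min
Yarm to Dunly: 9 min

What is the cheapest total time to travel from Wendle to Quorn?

12 min

Enumerating some paths:
Wendle → Irby → Colne → Kelso → Jorvik → Quorn: 1+2+3+2+7 = 15
Wendle → Irby → Jorvik → Quorn: 1+4+7 = 12
Wendle → Irby → Colne → Kelso → Yarm → Dunly → Quorn: 1+2+3+7+9+2 = 24
Cheapest is Wendle → Irby → Jorvik → Quorn at 12 min.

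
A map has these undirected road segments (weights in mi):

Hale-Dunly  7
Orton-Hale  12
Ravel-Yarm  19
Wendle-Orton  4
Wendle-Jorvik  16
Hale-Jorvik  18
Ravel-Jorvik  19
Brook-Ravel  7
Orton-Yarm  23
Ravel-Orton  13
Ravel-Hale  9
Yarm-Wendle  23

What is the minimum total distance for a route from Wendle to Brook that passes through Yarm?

49 mi

Best Wendle to Yarm: Wendle → Yarm costing 23
Shortest Yarm→Brook: Yarm → Ravel → Brook = 26
Total via Yarm: 23 + 26 = 49 mi.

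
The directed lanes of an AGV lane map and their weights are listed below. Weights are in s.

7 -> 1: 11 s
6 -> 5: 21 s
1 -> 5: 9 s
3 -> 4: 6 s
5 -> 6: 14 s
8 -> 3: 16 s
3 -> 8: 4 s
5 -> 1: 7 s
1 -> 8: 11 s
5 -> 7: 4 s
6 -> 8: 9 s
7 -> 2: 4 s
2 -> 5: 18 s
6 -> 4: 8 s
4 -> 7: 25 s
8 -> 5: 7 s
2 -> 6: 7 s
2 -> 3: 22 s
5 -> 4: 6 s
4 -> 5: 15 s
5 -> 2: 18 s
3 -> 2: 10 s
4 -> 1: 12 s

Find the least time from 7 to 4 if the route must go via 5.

Best 7 to 5: 7–1–5 costing 20
Shortest 5→4: 5–4 = 6
Total via 5: 20 + 6 = 26 s.

26 s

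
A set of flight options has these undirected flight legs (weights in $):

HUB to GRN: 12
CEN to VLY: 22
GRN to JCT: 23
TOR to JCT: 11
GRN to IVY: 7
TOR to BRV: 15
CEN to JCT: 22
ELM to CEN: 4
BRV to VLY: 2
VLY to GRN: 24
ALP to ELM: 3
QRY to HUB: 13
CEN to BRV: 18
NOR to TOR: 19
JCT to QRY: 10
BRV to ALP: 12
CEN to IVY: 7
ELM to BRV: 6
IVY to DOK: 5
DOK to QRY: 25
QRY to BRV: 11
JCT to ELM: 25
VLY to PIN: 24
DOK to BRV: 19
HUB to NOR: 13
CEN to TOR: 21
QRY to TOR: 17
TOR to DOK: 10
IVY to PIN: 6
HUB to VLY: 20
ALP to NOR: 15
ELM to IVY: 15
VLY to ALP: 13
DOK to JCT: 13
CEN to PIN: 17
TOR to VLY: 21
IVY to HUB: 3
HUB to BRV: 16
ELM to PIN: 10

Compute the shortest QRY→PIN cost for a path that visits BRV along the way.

Best QRY to BRV: QRY → BRV costing 11
Shortest BRV→PIN: BRV → ELM → PIN = 16
Total via BRV: 11 + 16 = $27.

$27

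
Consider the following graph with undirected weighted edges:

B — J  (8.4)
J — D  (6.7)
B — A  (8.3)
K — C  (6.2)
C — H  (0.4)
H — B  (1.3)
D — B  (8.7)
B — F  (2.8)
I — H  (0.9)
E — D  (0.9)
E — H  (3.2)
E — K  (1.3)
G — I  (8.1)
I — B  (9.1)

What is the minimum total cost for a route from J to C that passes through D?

11.2

Shortest J→D: J → D = 6.7
Best D to C: D → E → H → C costing 4.5
Total via D: 6.7 + 4.5 = 11.2.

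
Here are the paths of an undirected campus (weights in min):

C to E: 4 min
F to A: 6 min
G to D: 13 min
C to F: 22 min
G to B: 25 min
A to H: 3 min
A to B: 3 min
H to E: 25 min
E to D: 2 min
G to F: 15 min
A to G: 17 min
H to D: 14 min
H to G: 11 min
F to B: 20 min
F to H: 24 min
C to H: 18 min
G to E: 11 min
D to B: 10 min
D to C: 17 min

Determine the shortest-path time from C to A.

19 min

Candidate routes:
C - E - D - B - A: 4+2+10+3 = 19
C - H - A: 18+3 = 21
C - F - A: 22+6 = 28
C - E - D - H - A: 4+2+14+3 = 23
Cheapest is C - E - D - B - A at 19 min.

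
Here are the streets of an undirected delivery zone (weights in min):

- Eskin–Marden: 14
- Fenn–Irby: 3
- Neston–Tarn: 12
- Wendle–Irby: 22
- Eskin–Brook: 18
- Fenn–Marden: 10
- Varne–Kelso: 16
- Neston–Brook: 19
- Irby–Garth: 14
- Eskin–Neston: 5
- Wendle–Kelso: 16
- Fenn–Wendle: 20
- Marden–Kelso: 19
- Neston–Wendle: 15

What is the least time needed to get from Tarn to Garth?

Shortest distances from Tarn:
Tarn: 0
Neston: 12  (via Tarn)
Eskin: 17  (via Neston)
Wendle: 27  (via Neston)
Brook: 31  (via Neston)
Marden: 31  (via Eskin)
Fenn: 41  (via Marden)
Kelso: 43  (via Wendle)
Irby: 44  (via Fenn)
Garth: 58  (via Irby)
Shortest route: Tarn → Neston → Eskin → Marden → Fenn → Irby → Garth = 58 min.

58 min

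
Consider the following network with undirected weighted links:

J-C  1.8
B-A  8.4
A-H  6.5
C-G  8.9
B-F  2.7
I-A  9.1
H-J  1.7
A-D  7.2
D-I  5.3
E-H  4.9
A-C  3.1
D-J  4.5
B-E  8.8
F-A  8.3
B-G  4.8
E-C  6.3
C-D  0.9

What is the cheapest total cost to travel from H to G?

Settle nodes by increasing distance from H:
H: 0
J: 1.7  (via H)
C: 3.5  (via J)
D: 4.4  (via C)
E: 4.9  (via H)
A: 6.5  (via H)
I: 9.7  (via D)
G: 12.4  (via C)
Shortest route: H–J–C–G = 12.4.

12.4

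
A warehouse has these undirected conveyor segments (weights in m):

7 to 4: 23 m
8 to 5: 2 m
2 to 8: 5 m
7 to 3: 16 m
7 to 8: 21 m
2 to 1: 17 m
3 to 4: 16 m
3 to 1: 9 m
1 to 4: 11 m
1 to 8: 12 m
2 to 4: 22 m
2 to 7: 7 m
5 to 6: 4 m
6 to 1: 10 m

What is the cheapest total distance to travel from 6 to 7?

18 m

Enumerating some paths:
6–5–8–7: 4+2+21 = 27
6–1–8–2–7: 10+12+5+7 = 34
6–5–8–2–7: 4+2+5+7 = 18
The minimum is 18 m via 6–5–8–2–7.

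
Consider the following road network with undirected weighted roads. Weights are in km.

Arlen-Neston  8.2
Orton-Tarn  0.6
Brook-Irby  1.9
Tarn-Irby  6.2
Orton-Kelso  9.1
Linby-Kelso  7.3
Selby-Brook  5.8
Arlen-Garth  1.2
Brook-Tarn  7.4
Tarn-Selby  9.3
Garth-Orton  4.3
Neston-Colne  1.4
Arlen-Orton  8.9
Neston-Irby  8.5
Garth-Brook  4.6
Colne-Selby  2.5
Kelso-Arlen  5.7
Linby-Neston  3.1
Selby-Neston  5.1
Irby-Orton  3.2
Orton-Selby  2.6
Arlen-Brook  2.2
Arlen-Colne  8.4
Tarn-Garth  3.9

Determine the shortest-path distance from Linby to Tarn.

Enumerating some paths:
Linby - Neston - Selby - Orton - Tarn: 3.1+5.1+2.6+0.6 = 11.4
Linby - Neston - Colne - Selby - Orton - Tarn: 3.1+1.4+2.5+2.6+0.6 = 10.2
The minimum is 10.2 km via Linby - Neston - Colne - Selby - Orton - Tarn.

10.2 km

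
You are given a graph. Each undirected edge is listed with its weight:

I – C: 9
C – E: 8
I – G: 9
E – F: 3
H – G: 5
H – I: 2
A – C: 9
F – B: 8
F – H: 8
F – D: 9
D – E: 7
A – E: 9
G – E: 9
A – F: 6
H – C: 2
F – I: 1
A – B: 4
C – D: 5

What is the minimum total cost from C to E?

Compare a few routes:
C - E: 8 = 8
C - D - E: 5+7 = 12
C - I - F - E: 9+1+3 = 13
The minimum is 8 via C - E.

8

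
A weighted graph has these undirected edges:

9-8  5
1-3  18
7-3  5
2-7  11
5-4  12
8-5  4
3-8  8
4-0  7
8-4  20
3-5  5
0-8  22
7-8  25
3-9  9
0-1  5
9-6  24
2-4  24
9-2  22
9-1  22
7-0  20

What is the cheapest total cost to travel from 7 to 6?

38

Enumerating some paths:
7–3–8–9–6: 5+8+5+24 = 42
7–3–9–6: 5+9+24 = 38
7–3–5–8–9–6: 5+5+4+5+24 = 43
7–8–9–6: 25+5+24 = 54
Cheapest is 7–3–9–6 at 38.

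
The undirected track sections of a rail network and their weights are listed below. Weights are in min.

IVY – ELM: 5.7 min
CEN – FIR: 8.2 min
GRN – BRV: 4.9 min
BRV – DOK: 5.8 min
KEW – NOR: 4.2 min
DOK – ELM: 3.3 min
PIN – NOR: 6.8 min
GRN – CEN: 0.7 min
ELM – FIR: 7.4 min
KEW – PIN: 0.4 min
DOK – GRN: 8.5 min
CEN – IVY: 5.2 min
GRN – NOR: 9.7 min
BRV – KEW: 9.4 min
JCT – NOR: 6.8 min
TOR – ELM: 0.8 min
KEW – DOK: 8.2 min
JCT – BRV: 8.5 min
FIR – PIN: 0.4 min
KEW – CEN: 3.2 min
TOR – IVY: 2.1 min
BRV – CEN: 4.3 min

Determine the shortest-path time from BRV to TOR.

9.9 min

Compare a few routes:
BRV → CEN → IVY → TOR: 4.3+5.2+2.1 = 11.6
BRV → DOK → ELM → TOR: 5.8+3.3+0.8 = 9.9
BRV → GRN → CEN → IVY → TOR: 4.9+0.7+5.2+2.1 = 12.9
Cheapest is BRV → DOK → ELM → TOR at 9.9 min.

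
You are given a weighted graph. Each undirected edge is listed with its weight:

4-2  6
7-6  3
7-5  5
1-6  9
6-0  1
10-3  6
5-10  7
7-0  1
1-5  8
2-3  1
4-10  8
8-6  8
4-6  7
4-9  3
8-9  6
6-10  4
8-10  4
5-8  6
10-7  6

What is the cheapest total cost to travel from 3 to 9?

10

Settle nodes by increasing distance from 3:
3: 0
2: 1  (via 3)
10: 6  (via 3)
4: 7  (via 2)
6: 10  (via 10)
8: 10  (via 10)
9: 10  (via 4)
Shortest route: 3 → 2 → 4 → 9 = 10.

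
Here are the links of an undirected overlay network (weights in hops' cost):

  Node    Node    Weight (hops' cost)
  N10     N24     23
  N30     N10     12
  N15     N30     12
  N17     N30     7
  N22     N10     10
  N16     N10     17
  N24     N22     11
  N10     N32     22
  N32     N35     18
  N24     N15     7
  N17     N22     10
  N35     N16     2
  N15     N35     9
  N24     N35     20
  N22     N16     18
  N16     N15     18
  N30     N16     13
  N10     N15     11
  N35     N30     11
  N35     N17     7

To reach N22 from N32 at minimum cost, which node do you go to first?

N10

Enumerating some paths:
N32 → N35 → N17 → N22: 18+7+10 = 35
N32 → N10 → N22: 22+10 = 32
The minimum is 32 hops' cost via N32 → N10 → N22.
So from N32 the first move is to N10.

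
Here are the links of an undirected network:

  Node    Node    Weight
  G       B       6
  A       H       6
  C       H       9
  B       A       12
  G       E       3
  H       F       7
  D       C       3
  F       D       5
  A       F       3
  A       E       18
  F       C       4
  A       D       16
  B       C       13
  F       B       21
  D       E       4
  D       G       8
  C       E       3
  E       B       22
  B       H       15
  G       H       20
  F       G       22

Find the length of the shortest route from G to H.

15

Enumerating some paths:
G - E - C - H: 3+3+9 = 15
G - E - C - F - H: 3+3+4+7 = 17
Cheapest is G - E - C - H at 15.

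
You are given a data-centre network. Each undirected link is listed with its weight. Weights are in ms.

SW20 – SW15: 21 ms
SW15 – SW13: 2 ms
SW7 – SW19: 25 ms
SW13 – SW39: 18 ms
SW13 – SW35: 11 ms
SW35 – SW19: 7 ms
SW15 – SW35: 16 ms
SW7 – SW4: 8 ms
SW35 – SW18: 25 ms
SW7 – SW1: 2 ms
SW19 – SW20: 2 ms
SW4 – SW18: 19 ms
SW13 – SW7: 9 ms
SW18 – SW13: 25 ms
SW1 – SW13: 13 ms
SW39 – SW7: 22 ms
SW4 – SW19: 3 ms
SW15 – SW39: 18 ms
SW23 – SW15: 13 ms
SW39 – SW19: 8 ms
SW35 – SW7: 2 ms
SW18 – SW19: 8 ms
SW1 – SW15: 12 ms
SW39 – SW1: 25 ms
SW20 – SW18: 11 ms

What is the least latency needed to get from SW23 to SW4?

32 ms

Enumerating some paths:
SW23 - SW15 - SW13 - SW35 - SW19 - SW4: 13+2+11+7+3 = 36
SW23 - SW15 - SW13 - SW7 - SW4: 13+2+9+8 = 32
SW23 - SW15 - SW1 - SW7 - SW4: 13+12+2+8 = 35
SW23 - SW15 - SW13 - SW7 - SW35 - SW19 - SW4: 13+2+9+2+7+3 = 36
Cheapest is SW23 - SW15 - SW13 - SW7 - SW4 at 32 ms.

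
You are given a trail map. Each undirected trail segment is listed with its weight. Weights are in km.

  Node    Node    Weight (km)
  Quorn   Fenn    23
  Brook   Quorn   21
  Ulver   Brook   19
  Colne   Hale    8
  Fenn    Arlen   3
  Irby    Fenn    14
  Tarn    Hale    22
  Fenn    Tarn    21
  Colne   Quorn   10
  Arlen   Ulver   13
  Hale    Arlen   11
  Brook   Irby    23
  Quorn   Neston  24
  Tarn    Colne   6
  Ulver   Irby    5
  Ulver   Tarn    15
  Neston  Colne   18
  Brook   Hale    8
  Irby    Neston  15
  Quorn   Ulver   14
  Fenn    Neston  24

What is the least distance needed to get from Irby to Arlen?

Shortest distances from Irby:
Irby: 0
Ulver: 5  (via Irby)
Fenn: 14  (via Irby)
Neston: 15  (via Irby)
Arlen: 17  (via Fenn)
Shortest route: Irby → Fenn → Arlen = 17 km.

17 km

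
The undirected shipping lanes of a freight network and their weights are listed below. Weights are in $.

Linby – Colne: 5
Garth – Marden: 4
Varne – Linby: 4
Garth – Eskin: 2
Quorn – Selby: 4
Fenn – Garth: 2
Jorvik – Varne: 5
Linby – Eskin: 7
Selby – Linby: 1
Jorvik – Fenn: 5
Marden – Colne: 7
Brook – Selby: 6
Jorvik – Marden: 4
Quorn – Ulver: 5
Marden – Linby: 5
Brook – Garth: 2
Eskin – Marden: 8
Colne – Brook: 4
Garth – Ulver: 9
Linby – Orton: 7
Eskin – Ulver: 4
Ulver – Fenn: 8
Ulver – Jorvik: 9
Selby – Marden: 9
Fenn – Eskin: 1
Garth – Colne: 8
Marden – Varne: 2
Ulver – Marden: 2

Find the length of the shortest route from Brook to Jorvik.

Shortest distances from Brook:
Brook: 0
Garth: 2  (via Brook)
Fenn: 4  (via Garth)
Colne: 4  (via Brook)
Eskin: 4  (via Garth)
Selby: 6  (via Brook)
Marden: 6  (via Garth)
Linby: 7  (via Selby)
Ulver: 8  (via Eskin)
Varne: 8  (via Marden)
Jorvik: 9  (via Fenn)
Shortest route: Brook–Garth–Fenn–Jorvik = $9.

$9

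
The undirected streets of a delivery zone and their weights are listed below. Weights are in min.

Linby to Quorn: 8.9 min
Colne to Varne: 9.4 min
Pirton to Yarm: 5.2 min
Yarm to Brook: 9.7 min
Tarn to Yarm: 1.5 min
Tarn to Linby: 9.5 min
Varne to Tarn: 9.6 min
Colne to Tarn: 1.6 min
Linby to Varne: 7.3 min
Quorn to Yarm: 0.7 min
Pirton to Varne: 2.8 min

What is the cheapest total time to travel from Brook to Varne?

Candidate routes:
Brook–Yarm–Tarn–Colne–Varne: 9.7+1.5+1.6+9.4 = 22.2
Brook–Yarm–Pirton–Varne: 9.7+5.2+2.8 = 17.7
Brook–Yarm–Tarn–Varne: 9.7+1.5+9.6 = 20.8
Brook–Yarm–Quorn–Linby–Varne: 9.7+0.7+8.9+7.3 = 26.6
The minimum is 17.7 min via Brook–Yarm–Pirton–Varne.

17.7 min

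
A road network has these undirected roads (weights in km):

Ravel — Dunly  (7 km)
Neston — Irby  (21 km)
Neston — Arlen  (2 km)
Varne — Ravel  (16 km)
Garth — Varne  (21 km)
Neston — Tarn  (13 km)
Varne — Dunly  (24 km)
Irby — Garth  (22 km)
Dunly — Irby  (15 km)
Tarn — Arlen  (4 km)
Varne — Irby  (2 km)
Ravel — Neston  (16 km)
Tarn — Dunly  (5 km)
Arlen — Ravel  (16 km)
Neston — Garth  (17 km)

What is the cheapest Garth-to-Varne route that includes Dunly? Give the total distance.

Best Garth to Dunly: Garth → Neston → Arlen → Tarn → Dunly costing 28
Shortest Dunly→Varne: Dunly → Irby → Varne = 17
Total via Dunly: 28 + 17 = 45 km.

45 km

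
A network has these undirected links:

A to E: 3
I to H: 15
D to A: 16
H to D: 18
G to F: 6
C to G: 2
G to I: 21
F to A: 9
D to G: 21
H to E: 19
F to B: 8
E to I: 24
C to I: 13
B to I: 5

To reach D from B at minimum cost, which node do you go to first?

Compare a few routes:
B - F - A - D: 8+9+16 = 33
B - F - G - D: 8+6+21 = 35
B - I - H - D: 5+15+18 = 38
The minimum is 33 via B - F - A - D.
So from B the first move is to F.

F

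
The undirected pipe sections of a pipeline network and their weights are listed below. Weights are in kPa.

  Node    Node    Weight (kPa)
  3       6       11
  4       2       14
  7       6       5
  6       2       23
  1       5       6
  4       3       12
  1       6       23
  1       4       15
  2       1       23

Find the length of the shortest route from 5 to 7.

Running Dijkstra from 5:
5: 0
1: 6  (via 5)
4: 21  (via 1)
2: 29  (via 1)
6: 29  (via 1)
3: 33  (via 4)
7: 34  (via 6)
Shortest route: 5–1–6–7 = 34 kPa.

34 kPa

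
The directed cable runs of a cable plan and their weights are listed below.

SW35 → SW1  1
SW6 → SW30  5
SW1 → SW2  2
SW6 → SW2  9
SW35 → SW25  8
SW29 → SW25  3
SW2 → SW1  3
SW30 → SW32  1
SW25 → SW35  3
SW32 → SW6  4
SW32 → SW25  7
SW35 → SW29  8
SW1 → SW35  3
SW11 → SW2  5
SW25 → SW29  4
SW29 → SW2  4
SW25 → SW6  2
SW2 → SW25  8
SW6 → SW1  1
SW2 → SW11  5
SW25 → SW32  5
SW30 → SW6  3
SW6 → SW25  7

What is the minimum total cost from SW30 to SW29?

12

Candidate routes:
SW30 - SW32 - SW6 - SW25 - SW29: 1+4+7+4 = 16
SW30 - SW32 - SW25 - SW29: 1+7+4 = 12
SW30 - SW6 - SW1 - SW35 - SW29: 3+1+3+8 = 15
SW30 - SW6 - SW25 - SW29: 3+7+4 = 14
Cheapest is SW30 - SW32 - SW25 - SW29 at 12.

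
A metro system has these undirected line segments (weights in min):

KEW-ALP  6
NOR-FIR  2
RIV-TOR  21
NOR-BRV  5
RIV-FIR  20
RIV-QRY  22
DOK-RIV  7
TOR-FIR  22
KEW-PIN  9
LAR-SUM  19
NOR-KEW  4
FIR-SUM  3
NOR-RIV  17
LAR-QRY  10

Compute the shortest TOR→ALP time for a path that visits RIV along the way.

48 min

Best TOR to RIV: TOR → RIV costing 21
Shortest RIV→ALP: RIV → NOR → KEW → ALP = 27
Total via RIV: 21 + 27 = 48 min.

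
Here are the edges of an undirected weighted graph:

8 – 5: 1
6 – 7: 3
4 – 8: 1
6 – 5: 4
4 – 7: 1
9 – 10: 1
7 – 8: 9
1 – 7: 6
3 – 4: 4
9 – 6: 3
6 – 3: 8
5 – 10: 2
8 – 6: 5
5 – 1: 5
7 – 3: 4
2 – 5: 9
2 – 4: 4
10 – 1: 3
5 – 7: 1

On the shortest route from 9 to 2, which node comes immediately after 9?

10

Candidate routes:
9 - 6 - 7 - 4 - 2: 3+3+1+4 = 11
9 - 10 - 5 - 7 - 4 - 2: 1+2+1+1+4 = 9
Cheapest is 9 - 10 - 5 - 7 - 4 - 2 at 9.
So from 9 the first move is to 10.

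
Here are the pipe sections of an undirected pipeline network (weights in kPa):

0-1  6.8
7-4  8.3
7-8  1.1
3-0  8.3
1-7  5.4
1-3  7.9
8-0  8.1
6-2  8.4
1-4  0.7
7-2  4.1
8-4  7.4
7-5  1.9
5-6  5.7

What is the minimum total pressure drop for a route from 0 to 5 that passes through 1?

14.1 kPa

Best 0 to 1: 0 → 1 costing 6.8
Shortest 1→5: 1 → 7 → 5 = 7.3
Total via 1: 6.8 + 7.3 = 14.1 kPa.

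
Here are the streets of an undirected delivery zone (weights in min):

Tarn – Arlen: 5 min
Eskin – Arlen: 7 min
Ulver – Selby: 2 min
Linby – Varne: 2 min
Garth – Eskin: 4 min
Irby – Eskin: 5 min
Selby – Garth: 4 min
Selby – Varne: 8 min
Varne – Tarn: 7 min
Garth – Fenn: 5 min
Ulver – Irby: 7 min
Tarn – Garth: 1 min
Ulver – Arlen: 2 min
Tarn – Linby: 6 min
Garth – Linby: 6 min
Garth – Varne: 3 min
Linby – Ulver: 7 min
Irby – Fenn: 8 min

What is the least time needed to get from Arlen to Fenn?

Settle nodes by increasing distance from Arlen:
Arlen: 0
Ulver: 2  (via Arlen)
Selby: 4  (via Ulver)
Tarn: 5  (via Arlen)
Garth: 6  (via Tarn)
Eskin: 7  (via Arlen)
Varne: 9  (via Garth)
Irby: 9  (via Ulver)
Linby: 9  (via Ulver)
Fenn: 11  (via Garth)
Shortest route: Arlen → Tarn → Garth → Fenn = 11 min.

11 min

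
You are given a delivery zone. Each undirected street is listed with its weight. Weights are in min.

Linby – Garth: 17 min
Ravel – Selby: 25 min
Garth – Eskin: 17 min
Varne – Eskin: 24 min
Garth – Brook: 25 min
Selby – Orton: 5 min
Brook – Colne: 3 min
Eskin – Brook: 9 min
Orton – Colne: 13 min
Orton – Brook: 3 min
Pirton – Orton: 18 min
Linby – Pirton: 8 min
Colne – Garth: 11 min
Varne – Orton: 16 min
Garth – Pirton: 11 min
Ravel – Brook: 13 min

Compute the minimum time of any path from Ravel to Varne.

32 min

Settle nodes by increasing distance from Ravel:
Ravel: 0
Brook: 13  (via Ravel)
Orton: 16  (via Brook)
Colne: 16  (via Brook)
Selby: 21  (via Orton)
Eskin: 22  (via Brook)
Garth: 27  (via Colne)
Varne: 32  (via Orton)
Shortest route: Ravel → Brook → Orton → Varne = 32 min.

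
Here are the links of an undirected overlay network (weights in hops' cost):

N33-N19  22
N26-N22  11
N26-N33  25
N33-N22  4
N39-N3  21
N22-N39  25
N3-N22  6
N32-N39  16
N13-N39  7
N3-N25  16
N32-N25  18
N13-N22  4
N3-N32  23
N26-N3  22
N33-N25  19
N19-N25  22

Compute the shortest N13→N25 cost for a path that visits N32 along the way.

Shortest N13→N32: N13 → N39 → N32 = 23
Best N32 to N25: N32 → N25 costing 18
Total via N32: 23 + 18 = 41 hops' cost.

41 hops' cost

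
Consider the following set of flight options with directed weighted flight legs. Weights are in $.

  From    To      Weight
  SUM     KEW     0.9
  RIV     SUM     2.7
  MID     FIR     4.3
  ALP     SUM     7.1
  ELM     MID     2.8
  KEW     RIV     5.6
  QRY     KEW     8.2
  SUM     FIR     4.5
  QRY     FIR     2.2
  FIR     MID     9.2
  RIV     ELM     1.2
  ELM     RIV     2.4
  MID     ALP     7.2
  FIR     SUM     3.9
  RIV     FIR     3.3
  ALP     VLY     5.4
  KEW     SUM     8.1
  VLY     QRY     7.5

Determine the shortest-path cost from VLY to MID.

Enumerating some paths:
VLY–QRY–FIR–SUM–KEW–RIV–ELM–MID: 7.5+2.2+3.9+0.9+5.6+1.2+2.8 = 24.1
VLY–QRY–FIR–MID: 7.5+2.2+9.2 = 18.9
Cheapest is VLY–QRY–FIR–MID at $18.9.

$18.9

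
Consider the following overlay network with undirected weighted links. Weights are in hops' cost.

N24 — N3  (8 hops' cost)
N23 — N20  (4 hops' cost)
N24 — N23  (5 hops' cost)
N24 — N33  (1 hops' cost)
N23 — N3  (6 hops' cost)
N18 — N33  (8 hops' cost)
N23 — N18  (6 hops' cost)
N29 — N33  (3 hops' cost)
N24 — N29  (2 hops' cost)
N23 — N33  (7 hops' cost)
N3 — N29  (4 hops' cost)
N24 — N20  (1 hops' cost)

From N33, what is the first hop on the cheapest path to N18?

Enumerating some paths:
N33 → N24 → N23 → N18: 1+5+6 = 12
N33 → N18: 8 = 8
The minimum is 8 hops' cost via N33 → N18.
So from N33 the first move is to N18.

N18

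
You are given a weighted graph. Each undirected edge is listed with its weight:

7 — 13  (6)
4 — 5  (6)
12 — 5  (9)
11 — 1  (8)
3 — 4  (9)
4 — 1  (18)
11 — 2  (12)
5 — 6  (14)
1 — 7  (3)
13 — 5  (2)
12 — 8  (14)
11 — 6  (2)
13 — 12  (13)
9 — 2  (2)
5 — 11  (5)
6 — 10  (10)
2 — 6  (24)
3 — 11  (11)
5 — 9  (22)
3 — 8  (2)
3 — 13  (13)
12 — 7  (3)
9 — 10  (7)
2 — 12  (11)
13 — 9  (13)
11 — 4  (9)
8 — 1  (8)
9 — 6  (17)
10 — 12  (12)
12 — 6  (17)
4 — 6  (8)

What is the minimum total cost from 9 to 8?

Shortest distances from 9:
9: 0
2: 2  (via 9)
10: 7  (via 9)
12: 13  (via 2)
13: 13  (via 9)
11: 14  (via 2)
5: 15  (via 13)
6: 16  (via 11)
7: 16  (via 12)
1: 19  (via 7)
4: 21  (via 5)
3: 25  (via 11)
8: 27  (via 12)
Shortest route: 9 → 2 → 12 → 8 = 27.

27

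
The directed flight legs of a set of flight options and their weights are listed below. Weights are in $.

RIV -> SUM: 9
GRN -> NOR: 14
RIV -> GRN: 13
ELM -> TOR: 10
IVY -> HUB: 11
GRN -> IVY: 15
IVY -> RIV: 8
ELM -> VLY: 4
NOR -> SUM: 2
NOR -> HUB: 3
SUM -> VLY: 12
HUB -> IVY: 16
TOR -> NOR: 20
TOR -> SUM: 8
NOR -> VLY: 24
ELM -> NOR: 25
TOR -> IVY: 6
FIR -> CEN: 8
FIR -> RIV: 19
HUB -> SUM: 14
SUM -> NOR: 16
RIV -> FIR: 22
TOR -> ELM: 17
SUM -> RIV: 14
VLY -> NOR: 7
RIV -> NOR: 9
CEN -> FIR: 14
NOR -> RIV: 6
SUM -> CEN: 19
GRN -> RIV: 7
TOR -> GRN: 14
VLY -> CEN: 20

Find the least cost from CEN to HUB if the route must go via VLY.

Best CEN to VLY: CEN → FIR → RIV → SUM → VLY costing 54
Shortest VLY→HUB: VLY → NOR → HUB = 10
Total via VLY: 54 + 10 = $64.

$64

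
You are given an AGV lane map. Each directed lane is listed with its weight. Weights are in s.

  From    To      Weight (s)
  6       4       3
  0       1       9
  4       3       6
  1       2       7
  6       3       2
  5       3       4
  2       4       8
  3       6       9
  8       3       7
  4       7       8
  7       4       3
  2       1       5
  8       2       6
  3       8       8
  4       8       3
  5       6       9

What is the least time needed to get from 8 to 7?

22 s

Settle nodes by increasing distance from 8:
8: 0
2: 6  (via 8)
3: 7  (via 8)
1: 11  (via 2)
4: 14  (via 2)
6: 16  (via 3)
7: 22  (via 4)
Shortest route: 8 → 2 → 4 → 7 = 22 s.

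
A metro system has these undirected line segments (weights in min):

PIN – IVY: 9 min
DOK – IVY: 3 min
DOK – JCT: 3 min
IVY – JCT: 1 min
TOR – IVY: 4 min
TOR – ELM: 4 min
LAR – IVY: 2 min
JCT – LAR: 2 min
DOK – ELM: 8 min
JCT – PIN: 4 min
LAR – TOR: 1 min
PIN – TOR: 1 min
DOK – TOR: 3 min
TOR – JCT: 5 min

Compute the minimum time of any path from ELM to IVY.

7 min

Enumerating some paths:
ELM → TOR → LAR → JCT → IVY: 4+1+2+1 = 8
ELM → TOR → DOK → IVY: 4+3+3 = 10
ELM → TOR → IVY: 4+4 = 8
ELM → TOR → LAR → IVY: 4+1+2 = 7
The minimum is 7 min via ELM → TOR → LAR → IVY.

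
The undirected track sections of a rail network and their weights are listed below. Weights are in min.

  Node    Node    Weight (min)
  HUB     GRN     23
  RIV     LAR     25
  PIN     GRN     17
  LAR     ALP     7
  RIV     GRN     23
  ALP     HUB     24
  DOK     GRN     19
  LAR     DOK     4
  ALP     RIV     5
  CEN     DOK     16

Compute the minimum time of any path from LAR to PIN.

Candidate routes:
LAR - DOK - GRN - PIN: 4+19+17 = 40
LAR - ALP - RIV - GRN - PIN: 7+5+23+17 = 52
LAR - RIV - GRN - PIN: 25+23+17 = 65
The minimum is 40 min via LAR - DOK - GRN - PIN.

40 min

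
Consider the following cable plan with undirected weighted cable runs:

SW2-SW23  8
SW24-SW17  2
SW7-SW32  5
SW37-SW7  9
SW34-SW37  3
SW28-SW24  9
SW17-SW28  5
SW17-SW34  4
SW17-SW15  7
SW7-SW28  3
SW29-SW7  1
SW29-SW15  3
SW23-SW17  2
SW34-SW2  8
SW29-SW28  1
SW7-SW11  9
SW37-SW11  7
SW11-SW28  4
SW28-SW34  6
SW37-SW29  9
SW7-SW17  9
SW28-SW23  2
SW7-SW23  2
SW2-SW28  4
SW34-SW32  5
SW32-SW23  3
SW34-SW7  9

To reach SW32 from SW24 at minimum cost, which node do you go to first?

Compare a few routes:
SW24–SW17–SW23–SW7–SW32: 2+2+2+5 = 11
SW24–SW17–SW23–SW32: 2+2+3 = 7
Cheapest is SW24–SW17–SW23–SW32 at 7.
So from SW24 the first move is to SW17.

SW17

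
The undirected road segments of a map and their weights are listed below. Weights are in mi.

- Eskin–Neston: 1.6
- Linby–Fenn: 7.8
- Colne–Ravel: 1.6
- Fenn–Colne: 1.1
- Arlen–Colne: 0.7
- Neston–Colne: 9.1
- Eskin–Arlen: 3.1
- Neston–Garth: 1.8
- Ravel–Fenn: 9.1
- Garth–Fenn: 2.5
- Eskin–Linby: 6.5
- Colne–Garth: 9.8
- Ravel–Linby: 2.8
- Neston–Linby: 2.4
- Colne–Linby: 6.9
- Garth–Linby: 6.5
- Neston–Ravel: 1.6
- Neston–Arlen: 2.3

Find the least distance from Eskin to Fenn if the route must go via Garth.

5.9 mi

Best Eskin to Garth: Eskin–Neston–Garth costing 3.4
Shortest Garth→Fenn: Garth–Fenn = 2.5
Total via Garth: 3.4 + 2.5 = 5.9 mi.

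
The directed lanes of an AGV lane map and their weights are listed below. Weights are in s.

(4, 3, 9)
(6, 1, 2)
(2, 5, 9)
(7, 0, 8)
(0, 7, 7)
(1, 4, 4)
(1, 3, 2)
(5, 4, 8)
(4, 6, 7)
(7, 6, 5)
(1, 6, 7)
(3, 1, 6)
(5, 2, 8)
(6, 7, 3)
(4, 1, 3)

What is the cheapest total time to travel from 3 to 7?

Candidate routes:
3 → 1 → 6 → 7: 6+7+3 = 16
3 → 1 → 4 → 6 → 7: 6+4+7+3 = 20
The minimum is 16 s via 3 → 1 → 6 → 7.

16 s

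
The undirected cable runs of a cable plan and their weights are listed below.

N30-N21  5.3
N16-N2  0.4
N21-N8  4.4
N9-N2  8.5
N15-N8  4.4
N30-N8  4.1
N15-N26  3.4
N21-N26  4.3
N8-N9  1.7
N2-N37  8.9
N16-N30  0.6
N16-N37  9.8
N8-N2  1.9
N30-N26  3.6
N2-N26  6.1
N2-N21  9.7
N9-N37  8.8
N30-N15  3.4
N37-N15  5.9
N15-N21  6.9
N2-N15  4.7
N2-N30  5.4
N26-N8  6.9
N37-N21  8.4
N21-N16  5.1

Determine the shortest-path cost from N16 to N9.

4

Enumerating some paths:
N16–N30–N8–N9: 0.6+4.1+1.7 = 6.4
N16–N2–N8–N9: 0.4+1.9+1.7 = 4
N16–N2–N9: 0.4+8.5 = 8.9
N16–N30–N2–N8–N9: 0.6+5.4+1.9+1.7 = 9.6
Cheapest is N16–N2–N8–N9 at 4.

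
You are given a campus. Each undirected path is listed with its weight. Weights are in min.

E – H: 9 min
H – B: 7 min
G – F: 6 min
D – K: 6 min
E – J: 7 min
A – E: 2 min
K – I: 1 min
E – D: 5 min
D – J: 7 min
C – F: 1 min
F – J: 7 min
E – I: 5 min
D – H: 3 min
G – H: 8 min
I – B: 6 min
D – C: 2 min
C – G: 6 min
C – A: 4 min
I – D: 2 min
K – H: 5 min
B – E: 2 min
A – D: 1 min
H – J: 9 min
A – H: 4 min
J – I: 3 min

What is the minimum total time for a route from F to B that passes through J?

Shortest F→J: F–J = 7
Best J to B: J–I–B costing 9
Total via J: 7 + 9 = 16 min.

16 min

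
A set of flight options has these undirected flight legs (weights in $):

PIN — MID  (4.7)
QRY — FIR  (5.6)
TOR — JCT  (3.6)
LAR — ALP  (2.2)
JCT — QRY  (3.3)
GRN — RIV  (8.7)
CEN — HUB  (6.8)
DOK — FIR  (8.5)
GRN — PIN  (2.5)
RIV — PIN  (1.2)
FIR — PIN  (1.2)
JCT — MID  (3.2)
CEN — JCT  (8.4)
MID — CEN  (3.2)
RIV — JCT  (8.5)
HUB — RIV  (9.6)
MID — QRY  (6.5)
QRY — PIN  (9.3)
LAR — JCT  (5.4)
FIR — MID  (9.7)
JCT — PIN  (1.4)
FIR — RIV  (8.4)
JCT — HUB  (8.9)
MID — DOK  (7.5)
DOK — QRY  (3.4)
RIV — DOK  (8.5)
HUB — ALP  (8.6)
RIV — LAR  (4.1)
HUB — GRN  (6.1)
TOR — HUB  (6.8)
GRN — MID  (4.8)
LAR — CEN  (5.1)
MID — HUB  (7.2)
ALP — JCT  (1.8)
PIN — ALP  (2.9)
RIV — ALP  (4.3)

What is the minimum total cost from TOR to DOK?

Enumerating some paths:
TOR → JCT → MID → DOK: 3.6+3.2+7.5 = 14.3
TOR → JCT → QRY → DOK: 3.6+3.3+3.4 = 10.3
Cheapest is TOR → JCT → QRY → DOK at $10.3.

$10.3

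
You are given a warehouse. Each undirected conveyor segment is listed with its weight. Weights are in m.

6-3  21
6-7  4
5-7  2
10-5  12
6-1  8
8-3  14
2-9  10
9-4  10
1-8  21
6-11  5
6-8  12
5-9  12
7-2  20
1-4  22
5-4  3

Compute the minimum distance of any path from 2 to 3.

Candidate routes:
2 - 7 - 6 - 3: 20+4+21 = 45
2 - 9 - 5 - 7 - 6 - 3: 10+12+2+4+21 = 49
The minimum is 45 m via 2 - 7 - 6 - 3.

45 m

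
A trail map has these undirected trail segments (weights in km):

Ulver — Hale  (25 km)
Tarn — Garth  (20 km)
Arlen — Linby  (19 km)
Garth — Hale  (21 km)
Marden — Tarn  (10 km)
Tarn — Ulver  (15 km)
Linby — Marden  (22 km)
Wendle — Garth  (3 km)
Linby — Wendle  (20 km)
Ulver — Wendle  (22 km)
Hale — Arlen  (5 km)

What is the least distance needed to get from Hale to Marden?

46 km

Compare a few routes:
Hale - Arlen - Linby - Marden: 5+19+22 = 46
Hale - Ulver - Tarn - Marden: 25+15+10 = 50
Hale - Garth - Tarn - Marden: 21+20+10 = 51
The minimum is 46 km via Hale - Arlen - Linby - Marden.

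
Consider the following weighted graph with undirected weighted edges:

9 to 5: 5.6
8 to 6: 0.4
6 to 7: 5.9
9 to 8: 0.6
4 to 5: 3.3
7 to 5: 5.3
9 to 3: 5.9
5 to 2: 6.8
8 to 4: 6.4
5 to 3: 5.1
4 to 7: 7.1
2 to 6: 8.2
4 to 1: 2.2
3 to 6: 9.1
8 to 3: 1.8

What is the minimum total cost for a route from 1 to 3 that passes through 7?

Shortest 1→7: 1–4–7 = 9.3
Best 7 to 3: 7–6–8–3 costing 8.1
Total via 7: 9.3 + 8.1 = 17.4.

17.4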